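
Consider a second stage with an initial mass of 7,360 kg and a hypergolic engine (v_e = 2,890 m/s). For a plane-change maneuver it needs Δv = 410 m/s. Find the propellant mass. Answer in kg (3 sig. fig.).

propellant mass ≈ 973 kg

Using Δv = v_e ln(m₀/m_f): m₀/m_f = exp(Δv / v_e) = exp(410 / 2890.0) = exp(0.1419) = 1.1524.
m_f = 7,360 / 1.1524 = 6,386.67 kg, so propellant = m₀ − m_f = 7,360 − 6,386.67 = 973.33 kg.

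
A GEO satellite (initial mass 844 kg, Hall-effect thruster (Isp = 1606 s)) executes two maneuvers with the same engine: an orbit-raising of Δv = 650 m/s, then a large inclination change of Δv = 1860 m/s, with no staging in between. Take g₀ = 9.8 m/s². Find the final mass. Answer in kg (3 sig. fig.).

final mass ≈ 720 kg

v_e = Isp · g₀ = 1606 × 9.8 = 15738.8 m/s.
After the first burn: m = 844 × exp(−650/15738.8) = 844 × 0.95954 = 809.852 kg.
After the second burn: m = 809.852 × exp(−1860/15738.8) = 809.852 × 0.88854 = 719.586 kg.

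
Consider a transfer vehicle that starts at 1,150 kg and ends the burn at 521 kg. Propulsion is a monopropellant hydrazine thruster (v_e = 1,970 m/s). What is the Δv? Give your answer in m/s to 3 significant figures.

Δv ≈ 1560 m/s

Using Δv = v_e ln(m₀/m_f): Δv = v_e · ln(m₀/m_f) = 1970.0 × ln(2.207) = 1970.0 × 0.7918 ≈ 1559.8 m/s.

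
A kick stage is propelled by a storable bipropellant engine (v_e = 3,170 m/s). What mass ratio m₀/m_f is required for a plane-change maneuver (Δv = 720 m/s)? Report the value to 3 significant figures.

m₀/m_f = exp(Δv / v_e) = exp(720 / 3170.0) = exp(0.2271) = 1.2550.

mass ratio ≈ 1.25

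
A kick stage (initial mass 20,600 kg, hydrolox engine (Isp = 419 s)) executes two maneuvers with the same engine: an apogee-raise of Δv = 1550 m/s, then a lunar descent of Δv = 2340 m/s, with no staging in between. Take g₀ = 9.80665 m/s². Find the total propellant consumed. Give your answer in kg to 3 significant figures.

total propellant consumed ≈ 12600 kg

v_e = Isp · g₀ = 419 × 9.80665 = 4109.0 m/s.
After the first burn: m = 20600 × exp(−1550/4109.0) = 20600 × 0.68576 = 14,126.7 kg.
After the second burn: m = 14,126.7 × exp(−2340/4109.0) = 14,126.7 × 0.56582 = 7,993.17 kg.
Total propellant = m₀ − m_final = 20600 − 7,993.17 = 12,606.83 kg.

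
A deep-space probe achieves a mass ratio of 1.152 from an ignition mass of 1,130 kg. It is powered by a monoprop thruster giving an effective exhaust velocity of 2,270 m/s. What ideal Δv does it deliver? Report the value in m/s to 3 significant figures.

Δv = v_e · ln(1.152) = 2270.0 × 0.1415 ≈ 321.2 m/s.

Δv ≈ 321 m/s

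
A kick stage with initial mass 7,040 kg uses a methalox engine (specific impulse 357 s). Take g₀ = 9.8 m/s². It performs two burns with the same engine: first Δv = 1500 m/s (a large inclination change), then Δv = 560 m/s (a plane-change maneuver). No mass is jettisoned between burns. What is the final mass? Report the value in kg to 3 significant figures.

v_e = Isp · g₀ = 357 × 9.8 = 3498.6 m/s.
After the first burn: m = 7040 × exp(−1500/3498.6) = 7040 × 0.65133 = 4,585.36 kg.
After the second burn: m = 4,585.36 × exp(−560/3498.6) = 4,585.36 × 0.85209 = 3,907.14 kg.

final mass ≈ 3910 kg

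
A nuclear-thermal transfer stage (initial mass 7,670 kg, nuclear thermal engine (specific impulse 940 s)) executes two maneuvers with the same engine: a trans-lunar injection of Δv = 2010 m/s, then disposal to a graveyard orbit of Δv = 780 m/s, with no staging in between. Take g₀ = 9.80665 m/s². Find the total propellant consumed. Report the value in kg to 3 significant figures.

total propellant consumed ≈ 2000 kg

v_e = Isp · g₀ = 940 × 9.80665 = 9218.3 m/s.
After the first burn: m = 7670 × exp(−2010/9218.3) = 7670 × 0.80409 = 6,167.37 kg.
After the second burn: m = 6,167.37 × exp(−780/9218.3) = 6,167.37 × 0.91887 = 5,667.01 kg.
Total propellant = m₀ − m_final = 7670 − 5,667.01 = 2,002.99 kg.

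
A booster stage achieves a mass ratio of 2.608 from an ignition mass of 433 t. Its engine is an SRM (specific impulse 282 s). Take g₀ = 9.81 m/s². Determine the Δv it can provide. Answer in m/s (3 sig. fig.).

Δv ≈ 2650 m/s

v_e = Isp · g₀ = 282 × 9.81 = 2766.4 m/s.
Δv = v_e · ln(2.608) = 2766.4 × 0.9586 ≈ 2651.8 m/s.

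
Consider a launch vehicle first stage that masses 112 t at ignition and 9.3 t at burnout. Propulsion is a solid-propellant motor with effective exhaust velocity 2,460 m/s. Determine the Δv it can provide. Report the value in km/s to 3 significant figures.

Δv ≈ 6.12 km/s

Δv = v_e · ln(m₀/m_f) = 2460.0 × ln(12.04) = 2460.0 × 2.4885 ≈ 6121.7 m/s.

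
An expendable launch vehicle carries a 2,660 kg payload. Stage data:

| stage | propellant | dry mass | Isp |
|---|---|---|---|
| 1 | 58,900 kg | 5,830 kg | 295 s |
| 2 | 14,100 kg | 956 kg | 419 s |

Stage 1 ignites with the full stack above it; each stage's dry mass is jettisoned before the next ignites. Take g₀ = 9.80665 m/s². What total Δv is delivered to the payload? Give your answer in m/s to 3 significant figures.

Δv ≈ 10200 m/s

Ignition mass of stage 1 = 58,900+5,830 + 14,100+956 + 2,660 = 82,446 kg.
Stage 1: m₀ = 82,446 kg, m_f = 82,446 − 58,900 = 23,546 kg; Δv = 295×9.80665×ln(3.501) = 2893.0×1.2532 ≈ 3625 m/s.
Stage 2: m₀ = 17,716 kg, m_f = 17,716 − 14,100 = 3,616 kg; Δv = 419×9.80665×ln(4.899) = 4109.0×1.5891 ≈ 6530 m/s.
Total Δv = 3625 + 6530 = 10155 m/s.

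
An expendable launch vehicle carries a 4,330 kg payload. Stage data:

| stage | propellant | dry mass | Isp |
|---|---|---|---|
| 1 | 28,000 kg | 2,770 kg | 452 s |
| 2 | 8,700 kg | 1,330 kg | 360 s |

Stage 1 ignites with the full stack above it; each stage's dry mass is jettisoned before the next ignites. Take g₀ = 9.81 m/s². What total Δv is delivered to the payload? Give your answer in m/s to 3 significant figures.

Ignition mass of stage 1 = 28,000+2,770 + 8,700+1,330 + 4,330 = 45,130 kg.
Stage 1: m₀ = 45,130 kg, m_f = 45,130 − 28,000 = 17,130 kg; Δv = 452×9.81×ln(2.635) = 4434.1×0.9687 ≈ 4295 m/s.
Stage 2: m₀ = 14,360 kg, m_f = 14,360 − 8,700 = 5,660 kg; Δv = 360×9.81×ln(2.537) = 3531.6×0.9310 ≈ 3288 m/s.
Total Δv = 4295 + 3288 = 7583 m/s.

Δv ≈ 7580 m/s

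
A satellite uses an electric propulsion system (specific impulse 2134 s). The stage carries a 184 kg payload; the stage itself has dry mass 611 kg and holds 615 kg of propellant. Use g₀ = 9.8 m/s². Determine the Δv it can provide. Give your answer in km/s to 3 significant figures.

Δv ≈ 12.0 km/s

v_e = Isp · g₀ = 2134 × 9.8 = 20913.2 m/s.
m₀ = payload + dry + propellant = 184 + 611 + 615 = 1,410 kg.
m_f = payload + dry = 184 + 611 = 795 kg.
By the Tsiolkovsky rocket equation, Δv = v_e · ln(m₀/m_f) = 20913.2 × ln(1.774) = 20913.2 × 0.5730 ≈ 11983.3 m/s.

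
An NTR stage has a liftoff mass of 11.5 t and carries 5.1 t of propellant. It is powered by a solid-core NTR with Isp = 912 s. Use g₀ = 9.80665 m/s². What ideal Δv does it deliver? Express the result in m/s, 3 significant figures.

Δv ≈ 5240 m/s

v_e = Isp · g₀ = 912 × 9.80665 = 8943.7 m/s.
m_f = m₀ − m_prop = 11.5 − 5.1 = 6.4 t.
Δv = v_e · ln(m₀/m_f) = 8943.7 × ln(1.797) = 8943.7 × 0.5860 ≈ 5241.4 m/s.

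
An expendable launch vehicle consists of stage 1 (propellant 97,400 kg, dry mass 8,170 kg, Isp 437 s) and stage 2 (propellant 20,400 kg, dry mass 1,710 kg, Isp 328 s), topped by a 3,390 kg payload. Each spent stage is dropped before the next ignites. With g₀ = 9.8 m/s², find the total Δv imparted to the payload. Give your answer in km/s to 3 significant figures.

Δv ≈ 11.0 km/s

Ignition mass of stage 1 = 97,400+8,170 + 20,400+1,710 + 3,390 = 131,070 kg.
Stage 1: m₀ = 131,070 kg, m_f = 131,070 − 97,400 = 33,670 kg; Δv = 437×9.8×ln(3.893) = 4282.6×1.3591 ≈ 5821 m/s.
Stage 2: m₀ = 25,500 kg, m_f = 25,500 − 20,400 = 5,100 kg; Δv = 328×9.8×ln(5) = 3214.4×1.6094 ≈ 5173 m/s.
Total Δv = 5821 + 5173 = 10994 m/s.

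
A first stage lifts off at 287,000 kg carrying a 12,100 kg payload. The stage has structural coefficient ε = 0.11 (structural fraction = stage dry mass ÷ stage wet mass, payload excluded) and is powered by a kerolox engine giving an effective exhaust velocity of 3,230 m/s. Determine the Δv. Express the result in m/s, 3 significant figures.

Stage wet mass = m₀ − payload = 287,000 − 12,100 = 274,900 kg.
Stage dry mass = ε × stage wet mass = 0.11 × 274,900 = 30,239 kg.
Burnout mass m_f = stage dry + payload = 30,239 + 12,100 = 42,339 kg.
Using Δv = v_e ln(m₀/m_f): Δv = v_e · ln(287,000/42,339) = 3230.0 × ln(6.779) = 3230.0 × 1.9138 ≈ 6181 m/s.

Δv ≈ 6180 m/s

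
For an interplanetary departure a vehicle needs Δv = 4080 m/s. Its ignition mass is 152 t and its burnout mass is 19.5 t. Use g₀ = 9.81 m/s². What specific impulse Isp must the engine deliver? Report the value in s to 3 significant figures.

Isp ≈ 203 s

ln(m₀/m_f) = ln(152000/19500) = ln(7.795) = 2.0535.
Rocket equation: v_e = Δv / ln(m₀/m_f) = 4080 / 2.0535 = 1986.9 m/s.
Isp = v_e / g₀ = 1986.9 / 9.81 = 202.5 s.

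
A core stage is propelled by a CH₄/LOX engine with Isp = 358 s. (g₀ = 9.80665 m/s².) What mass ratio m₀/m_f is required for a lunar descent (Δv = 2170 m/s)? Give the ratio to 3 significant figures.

v_e = Isp · g₀ = 358 × 9.80665 = 3510.8 m/s.
Using Δv = v_e ln(m₀/m_f): m₀/m_f = exp(Δv / v_e) = exp(2170 / 3510.8) = exp(0.6181) = 1.8554.

mass ratio ≈ 1.86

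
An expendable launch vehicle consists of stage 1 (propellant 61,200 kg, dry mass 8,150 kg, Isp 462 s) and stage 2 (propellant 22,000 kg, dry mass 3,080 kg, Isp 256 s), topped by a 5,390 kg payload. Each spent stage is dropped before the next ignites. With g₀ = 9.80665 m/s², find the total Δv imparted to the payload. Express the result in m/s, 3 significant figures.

Δv ≈ 7520 m/s

Ignition mass of stage 1 = 61,200+8,150 + 22,000+3,080 + 5,390 = 99,820 kg.
Stage 1: m₀ = 99,820 kg, m_f = 99,820 − 61,200 = 38,620 kg; Δv = 462×9.80665×ln(2.585) = 4530.7×0.9496 ≈ 4302 m/s.
Stage 2: m₀ = 30,470 kg, m_f = 30,470 − 22,000 = 8,470 kg; Δv = 256×9.80665×ln(3.597) = 2510.5×1.2802 ≈ 3214 m/s.
Total Δv = 4302 + 3214 = 7516 m/s.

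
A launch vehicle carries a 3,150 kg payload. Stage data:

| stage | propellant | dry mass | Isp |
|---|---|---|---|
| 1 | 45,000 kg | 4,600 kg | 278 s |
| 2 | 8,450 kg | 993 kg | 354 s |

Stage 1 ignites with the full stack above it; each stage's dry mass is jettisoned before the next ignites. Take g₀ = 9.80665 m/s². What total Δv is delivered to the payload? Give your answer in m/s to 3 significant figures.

Ignition mass of stage 1 = 45,000+4,600 + 8,450+993 + 3,150 = 62,193 kg.
Stage 1: m₀ = 62,193 kg, m_f = 62,193 − 45,000 = 17,193 kg; Δv = 278×9.80665×ln(3.617) = 2726.2×1.2857 ≈ 3505 m/s.
Stage 2: m₀ = 12,593 kg, m_f = 12,593 − 8,450 = 4,143 kg; Δv = 354×9.80665×ln(3.04) = 3471.6×1.1117 ≈ 3859 m/s.
Total Δv = 3505 + 3859 = 7364 m/s.

Δv ≈ 7360 m/s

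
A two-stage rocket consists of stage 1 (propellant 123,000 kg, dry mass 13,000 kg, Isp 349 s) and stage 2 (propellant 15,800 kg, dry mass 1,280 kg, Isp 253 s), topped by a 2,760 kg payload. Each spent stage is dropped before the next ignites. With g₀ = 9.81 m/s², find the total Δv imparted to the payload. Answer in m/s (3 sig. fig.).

Δv ≈ 9280 m/s

Ignition mass of stage 1 = 123,000+13,000 + 15,800+1,280 + 2,760 = 155,840 kg.
Stage 1: m₀ = 155,840 kg, m_f = 155,840 − 123,000 = 32,840 kg; Δv = 349×9.81×ln(4.745) = 3423.7×1.5572 ≈ 5331 m/s.
Stage 2: m₀ = 19,840 kg, m_f = 19,840 − 15,800 = 4,040 kg; Δv = 253×9.81×ln(4.911) = 2481.9×1.5915 ≈ 3950 m/s.
Total Δv = 5331 + 3950 = 9281 m/s.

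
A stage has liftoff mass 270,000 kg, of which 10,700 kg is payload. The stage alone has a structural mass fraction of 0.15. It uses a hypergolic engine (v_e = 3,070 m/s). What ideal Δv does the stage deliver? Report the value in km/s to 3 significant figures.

Δv ≈ 5.20 km/s

Stage wet mass = m₀ − payload = 270,000 − 10,700 = 259,300 kg.
Stage dry mass = ε × stage wet mass = 0.15 × 259,300 = 38,895 kg.
Burnout mass m_f = stage dry + payload = 38,895 + 10,700 = 49,595 kg.
Δv = v_e · ln(270,000/49,595) = 3070.0 × ln(5.444) = 3070.0 × 1.6945 ≈ 5202 m/s.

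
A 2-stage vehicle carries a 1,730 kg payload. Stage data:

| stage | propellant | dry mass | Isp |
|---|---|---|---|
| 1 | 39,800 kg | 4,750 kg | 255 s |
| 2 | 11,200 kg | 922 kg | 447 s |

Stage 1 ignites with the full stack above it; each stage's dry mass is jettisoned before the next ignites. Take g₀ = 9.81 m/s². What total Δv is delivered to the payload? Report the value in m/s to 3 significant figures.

Ignition mass of stage 1 = 39,800+4,750 + 11,200+922 + 1,730 = 58,402 kg.
Stage 1: m₀ = 58,402 kg, m_f = 58,402 − 39,800 = 18,602 kg; Δv = 255×9.81×ln(3.14) = 2501.6×1.1441 ≈ 2862 m/s.
Stage 2: m₀ = 13,852 kg, m_f = 13,852 − 11,200 = 2,652 kg; Δv = 447×9.81×ln(5.223) = 4385.1×1.6531 ≈ 7249 m/s.
Total Δv = 2862 + 7249 = 10111 m/s.

Δv ≈ 10100 m/s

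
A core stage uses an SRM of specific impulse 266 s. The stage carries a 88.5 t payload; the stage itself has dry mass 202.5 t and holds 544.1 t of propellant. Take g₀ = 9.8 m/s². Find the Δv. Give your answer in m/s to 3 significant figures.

Δv ≈ 2750 m/s

v_e = Isp · g₀ = 266 × 9.8 = 2606.8 m/s.
m₀ = payload + dry + propellant = 88.5 + 202.5 + 544.1 = 835.1 t.
m_f = payload + dry = 88.5 + 202.5 = 291 t.
Using Δv = v_e ln(m₀/m_f): Δv = v_e · ln(m₀/m_f) = 2606.8 × ln(2.87) = 2606.8 × 1.0542 ≈ 2748.2 m/s.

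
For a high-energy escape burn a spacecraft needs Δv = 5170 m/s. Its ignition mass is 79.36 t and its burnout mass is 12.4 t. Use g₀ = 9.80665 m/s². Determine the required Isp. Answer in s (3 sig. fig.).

Isp ≈ 284 s

ln(m₀/m_f) = ln(79360/12400) = ln(6.4) = 1.8563.
v_e = Δv / ln(m₀/m_f) = 5170 / 1.8563 = 2785.1 m/s.
Isp = v_e / g₀ = 2785.1 / 9.80665 = 284.0 s.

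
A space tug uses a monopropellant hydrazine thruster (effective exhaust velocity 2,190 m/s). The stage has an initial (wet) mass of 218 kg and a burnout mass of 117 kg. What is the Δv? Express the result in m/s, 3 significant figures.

Δv ≈ 1360 m/s

From the ideal rocket equation, Δv = v_e · ln(m₀/m_f) = 2190.0 × ln(1.863) = 2190.0 × 0.6223 ≈ 1362.9 m/s.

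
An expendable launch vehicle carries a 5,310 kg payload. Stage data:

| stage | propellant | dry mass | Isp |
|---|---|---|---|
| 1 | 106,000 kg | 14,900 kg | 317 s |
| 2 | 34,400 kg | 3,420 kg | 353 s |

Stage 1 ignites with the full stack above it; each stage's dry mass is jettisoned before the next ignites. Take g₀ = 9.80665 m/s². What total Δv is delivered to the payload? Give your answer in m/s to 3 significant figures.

Ignition mass of stage 1 = 106,000+14,900 + 34,400+3,420 + 5,310 = 164,030 kg.
Stage 1: m₀ = 164,030 kg, m_f = 164,030 − 106,000 = 58,030 kg; Δv = 317×9.80665×ln(2.827) = 3108.7×1.0391 ≈ 3230 m/s.
Stage 2: m₀ = 43,130 kg, m_f = 43,130 − 34,400 = 8,730 kg; Δv = 353×9.80665×ln(4.94) = 3461.7×1.5975 ≈ 5530 m/s.
Total Δv = 3230 + 5530 = 8760 m/s.

Δv ≈ 8760 m/s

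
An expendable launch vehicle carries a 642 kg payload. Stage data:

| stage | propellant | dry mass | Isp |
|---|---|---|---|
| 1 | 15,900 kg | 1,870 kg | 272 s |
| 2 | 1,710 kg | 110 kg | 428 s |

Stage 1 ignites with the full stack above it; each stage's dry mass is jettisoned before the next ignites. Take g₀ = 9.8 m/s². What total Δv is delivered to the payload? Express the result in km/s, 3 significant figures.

Δv ≈ 9.08 km/s

Ignition mass of stage 1 = 15,900+1,870 + 1,710+110 + 642 = 20,232 kg.
Stage 1: m₀ = 20,232 kg, m_f = 20,232 − 15,900 = 4,332 kg; Δv = 272×9.8×ln(4.67) = 2665.6×1.5412 ≈ 4108 m/s.
Stage 2: m₀ = 2,462 kg, m_f = 2,462 − 1,710 = 752 kg; Δv = 428×9.8×ln(3.274) = 4194.4×1.1860 ≈ 4975 m/s.
Total Δv = 4108 + 4975 = 9083 m/s.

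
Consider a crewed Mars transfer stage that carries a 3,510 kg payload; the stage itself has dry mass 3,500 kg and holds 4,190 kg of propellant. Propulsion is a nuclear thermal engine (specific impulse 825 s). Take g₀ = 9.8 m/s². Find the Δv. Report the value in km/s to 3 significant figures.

Δv ≈ 3.79 km/s

v_e = Isp · g₀ = 825 × 9.8 = 8085.0 m/s.
m₀ = payload + dry + propellant = 3,510 + 3,500 + 4,190 = 11,200 kg.
m_f = payload + dry = 3,510 + 3,500 = 7,010 kg.
From the ideal rocket equation, Δv = v_e · ln(m₀/m_f) = 8085.0 × ln(1.598) = 8085.0 × 0.4686 ≈ 3788.4 m/s.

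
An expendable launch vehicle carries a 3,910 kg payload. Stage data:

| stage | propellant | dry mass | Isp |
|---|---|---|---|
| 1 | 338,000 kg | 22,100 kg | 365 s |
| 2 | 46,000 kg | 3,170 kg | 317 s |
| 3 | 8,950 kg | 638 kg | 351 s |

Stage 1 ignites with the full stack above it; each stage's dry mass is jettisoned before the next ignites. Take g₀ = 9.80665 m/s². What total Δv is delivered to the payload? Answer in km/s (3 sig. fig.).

Ignition mass of stage 1 = 338,000+22,100 + 46,000+3,170 + 8,950+638 + 3,910 = 422,768 kg.
Stage 1: m₀ = 422,768 kg, m_f = 422,768 − 338,000 = 84,768 kg; Δv = 365×9.80665×ln(4.987) = 3579.4×1.6069 ≈ 5752 m/s.
Stage 2: m₀ = 62,668 kg, m_f = 62,668 − 46,000 = 16,668 kg; Δv = 317×9.80665×ln(3.76) = 3108.7×1.3244 ≈ 4117 m/s.
Stage 3: m₀ = 13,498 kg, m_f = 13,498 − 8,950 = 4,548 kg; Δv = 351×9.80665×ln(2.968) = 3442.1×1.0879 ≈ 3745 m/s.
Total Δv = 5752 + 4117 + 3745 = 13614 m/s.

Δv ≈ 13.6 km/s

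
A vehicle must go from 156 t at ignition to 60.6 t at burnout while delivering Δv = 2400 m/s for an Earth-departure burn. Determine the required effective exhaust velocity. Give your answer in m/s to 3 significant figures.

v_e ≈ 2540 m/s

ln(m₀/m_f) = ln(156000/60600) = ln(2.574) = 0.9456.
By the Tsiolkovsky rocket equation, v_e = Δv / ln(m₀/m_f) = 2400 / 0.9456 = 2538.2 m/s.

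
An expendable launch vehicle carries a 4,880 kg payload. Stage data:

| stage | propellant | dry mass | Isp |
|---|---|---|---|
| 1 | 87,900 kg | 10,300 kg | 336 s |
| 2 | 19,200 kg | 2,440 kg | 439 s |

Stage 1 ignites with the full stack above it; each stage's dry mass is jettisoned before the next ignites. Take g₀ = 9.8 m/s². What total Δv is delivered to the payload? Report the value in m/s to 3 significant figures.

Ignition mass of stage 1 = 87,900+10,300 + 19,200+2,440 + 4,880 = 124,720 kg.
Stage 1: m₀ = 124,720 kg, m_f = 124,720 − 87,900 = 36,820 kg; Δv = 336×9.8×ln(3.387) = 3292.8×1.2200 ≈ 4017 m/s.
Stage 2: m₀ = 26,520 kg, m_f = 26,520 − 19,200 = 7,320 kg; Δv = 439×9.8×ln(3.623) = 4302.2×1.2873 ≈ 5538 m/s.
Total Δv = 4017 + 5538 = 9555 m/s.

Δv ≈ 9560 m/s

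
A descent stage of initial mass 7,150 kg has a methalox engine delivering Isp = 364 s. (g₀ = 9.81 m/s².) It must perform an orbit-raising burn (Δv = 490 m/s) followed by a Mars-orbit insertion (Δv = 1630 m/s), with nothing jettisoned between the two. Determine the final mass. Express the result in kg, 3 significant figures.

v_e = Isp · g₀ = 364 × 9.81 = 3570.8 m/s.
After the first burn: m = 7150 × exp(−490/3570.8) = 7150 × 0.87178 = 6,233.23 kg.
After the second burn: m = 6,233.23 × exp(−1630/3570.8) = 6,233.23 × 0.63351 = 3,948.81 kg.

final mass ≈ 3950 kg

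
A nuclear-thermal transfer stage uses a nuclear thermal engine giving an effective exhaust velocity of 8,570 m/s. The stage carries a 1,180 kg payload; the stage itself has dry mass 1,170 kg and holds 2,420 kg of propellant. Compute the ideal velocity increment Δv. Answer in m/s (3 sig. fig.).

Δv ≈ 6070 m/s

m₀ = payload + dry + propellant = 1,180 + 1,170 + 2,420 = 4,770 kg.
m_f = payload + dry = 1,180 + 1,170 = 2,350 kg.
Δv = v_e · ln(m₀/m_f) = 8570.0 × ln(2.03) = 8570.0 × 0.7079 ≈ 6067.0 m/s.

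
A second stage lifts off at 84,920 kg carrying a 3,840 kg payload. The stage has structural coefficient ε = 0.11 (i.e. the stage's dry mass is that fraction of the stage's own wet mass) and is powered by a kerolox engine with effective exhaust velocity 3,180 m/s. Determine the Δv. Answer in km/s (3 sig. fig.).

Stage wet mass = m₀ − payload = 84,920 − 3,840 = 81,080 kg.
Stage dry mass = ε × stage wet mass = 0.11 × 81,080 = 8,918.8 kg.
Burnout mass m_f = stage dry + payload = 8,918.8 + 3,840 = 12,758.8 kg.
From the ideal rocket equation, Δv = v_e · ln(84,920/12,758.8) = 3180.0 × ln(6.656) = 3180.0 × 1.8955 ≈ 6028 m/s.

Δv ≈ 6.03 km/s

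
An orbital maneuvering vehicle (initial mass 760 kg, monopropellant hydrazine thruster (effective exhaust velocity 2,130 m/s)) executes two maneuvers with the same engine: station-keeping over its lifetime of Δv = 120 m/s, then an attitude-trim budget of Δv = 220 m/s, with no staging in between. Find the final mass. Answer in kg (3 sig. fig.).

After the first burn: m = 760 × exp(−120/2130.0) = 760 × 0.94522 = 718.367 kg.
After the second burn: m = 718.367 × exp(−220/2130.0) = 718.367 × 0.90187 = 647.874 kg.

final mass ≈ 648 kg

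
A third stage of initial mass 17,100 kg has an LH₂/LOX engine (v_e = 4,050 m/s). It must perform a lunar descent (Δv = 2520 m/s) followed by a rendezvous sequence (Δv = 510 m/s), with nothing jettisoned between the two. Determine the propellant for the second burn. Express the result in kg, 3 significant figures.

After the first burn: m = 17100 × exp(−2520/4050.0) = 17100 × 0.53675 = 9,178.43 kg.
After the second burn: m = 9,178.43 × exp(−510/4050.0) = 9,178.43 × 0.88168 = 8,092.44 kg.
Second-burn propellant = 9,178.43 − 8,092.44 = 1,085.99 kg.

propellant for the second burn ≈ 1090 kg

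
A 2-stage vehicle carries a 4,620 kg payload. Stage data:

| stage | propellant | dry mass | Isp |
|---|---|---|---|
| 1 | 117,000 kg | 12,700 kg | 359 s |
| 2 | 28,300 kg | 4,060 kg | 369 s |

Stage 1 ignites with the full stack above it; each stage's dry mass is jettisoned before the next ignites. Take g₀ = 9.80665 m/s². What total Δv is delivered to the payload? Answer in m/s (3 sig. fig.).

Ignition mass of stage 1 = 117,000+12,700 + 28,300+4,060 + 4,620 = 166,680 kg.
Stage 1: m₀ = 166,680 kg, m_f = 166,680 − 117,000 = 49,680 kg; Δv = 359×9.80665×ln(3.355) = 3520.6×1.2105 ≈ 4262 m/s.
Stage 2: m₀ = 36,980 kg, m_f = 36,980 − 28,300 = 8,680 kg; Δv = 369×9.80665×ln(4.26) = 3618.7×1.4494 ≈ 5245 m/s.
Total Δv = 4262 + 5245 = 9507 m/s.

Δv ≈ 9510 m/s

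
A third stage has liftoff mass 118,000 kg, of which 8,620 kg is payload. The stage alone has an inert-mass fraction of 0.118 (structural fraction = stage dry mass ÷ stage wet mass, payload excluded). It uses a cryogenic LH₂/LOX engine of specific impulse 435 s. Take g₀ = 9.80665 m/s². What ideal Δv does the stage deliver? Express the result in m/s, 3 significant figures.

Δv ≈ 7260 m/s

Stage wet mass = m₀ − payload = 118,000 − 8,620 = 109,380 kg.
Stage dry mass = ε × stage wet mass = 0.118 × 109,380 = 12,906.8 kg.
Burnout mass m_f = stage dry + payload = 12,906.8 + 8,620 = 21,526.8 kg.
v_e = Isp · g₀ = 435 × 9.80665 = 4265.9 m/s.
From the ideal rocket equation, Δv = v_e · ln(118,000/21,526.8) = 4265.9 × ln(5.482) = 4265.9 × 1.7014 ≈ 7258 m/s.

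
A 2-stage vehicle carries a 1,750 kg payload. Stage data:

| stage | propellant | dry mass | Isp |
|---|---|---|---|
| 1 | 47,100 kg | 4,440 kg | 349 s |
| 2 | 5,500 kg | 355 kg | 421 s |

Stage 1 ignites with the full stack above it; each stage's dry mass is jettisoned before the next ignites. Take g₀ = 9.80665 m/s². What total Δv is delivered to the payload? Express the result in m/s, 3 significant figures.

Δv ≈ 10700 m/s

Ignition mass of stage 1 = 47,100+4,440 + 5,500+355 + 1,750 = 59,145 kg.
Stage 1: m₀ = 59,145 kg, m_f = 59,145 − 47,100 = 12,045 kg; Δv = 349×9.80665×ln(4.91) = 3422.5×1.5913 ≈ 5446 m/s.
Stage 2: m₀ = 7,605 kg, m_f = 7,605 − 5,500 = 2,105 kg; Δv = 421×9.80665×ln(3.613) = 4128.6×1.2845 ≈ 5303 m/s.
Total Δv = 5446 + 5303 = 10749 m/s.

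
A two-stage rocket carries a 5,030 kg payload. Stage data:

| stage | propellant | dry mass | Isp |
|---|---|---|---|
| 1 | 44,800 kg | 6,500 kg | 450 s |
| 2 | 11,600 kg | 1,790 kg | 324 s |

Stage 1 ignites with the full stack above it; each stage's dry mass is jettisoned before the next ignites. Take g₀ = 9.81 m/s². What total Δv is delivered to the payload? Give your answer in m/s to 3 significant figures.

Ignition mass of stage 1 = 44,800+6,500 + 11,600+1,790 + 5,030 = 69,720 kg.
Stage 1: m₀ = 69,720 kg, m_f = 69,720 − 44,800 = 24,920 kg; Δv = 450×9.81×ln(2.798) = 4414.5×1.0288 ≈ 4542 m/s.
Stage 2: m₀ = 18,420 kg, m_f = 18,420 − 11,600 = 6,820 kg; Δv = 324×9.81×ln(2.701) = 3178.4×0.9936 ≈ 3158 m/s.
Total Δv = 4542 + 3158 = 7700 m/s.

Δv ≈ 7700 m/s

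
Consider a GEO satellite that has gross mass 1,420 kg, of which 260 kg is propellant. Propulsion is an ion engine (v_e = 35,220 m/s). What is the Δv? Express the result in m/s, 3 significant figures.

m_f = m₀ − m_prop = 1,420 − 260 = 1,160 kg.
By the Tsiolkovsky rocket equation, Δv = v_e · ln(m₀/m_f) = 35220.0 × ln(1.224) = 35220.0 × 0.2022 ≈ 7122.8 m/s.

Δv ≈ 7120 m/s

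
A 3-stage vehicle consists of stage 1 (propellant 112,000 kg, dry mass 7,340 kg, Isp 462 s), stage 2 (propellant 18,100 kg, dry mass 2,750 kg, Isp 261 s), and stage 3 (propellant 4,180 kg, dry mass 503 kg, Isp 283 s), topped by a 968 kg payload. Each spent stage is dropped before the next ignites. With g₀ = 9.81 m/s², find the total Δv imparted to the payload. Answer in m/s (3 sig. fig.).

Ignition mass of stage 1 = 112,000+7,340 + 18,100+2,750 + 4,180+503 + 968 = 145,841 kg.
Stage 1: m₀ = 145,841 kg, m_f = 145,841 − 112,000 = 33,841 kg; Δv = 462×9.81×ln(4.31) = 4532.2×1.4608 ≈ 6621 m/s.
Stage 2: m₀ = 26,501 kg, m_f = 26,501 − 18,100 = 8,401 kg; Δv = 261×9.81×ln(3.155) = 2560.4×1.1488 ≈ 2941 m/s.
Stage 3: m₀ = 5,651 kg, m_f = 5,651 − 4,180 = 1,471 kg; Δv = 283×9.81×ln(3.842) = 2776.2×1.3459 ≈ 3737 m/s.
Total Δv = 6621 + 2941 + 3737 = 13299 m/s.

Δv ≈ 13300 m/s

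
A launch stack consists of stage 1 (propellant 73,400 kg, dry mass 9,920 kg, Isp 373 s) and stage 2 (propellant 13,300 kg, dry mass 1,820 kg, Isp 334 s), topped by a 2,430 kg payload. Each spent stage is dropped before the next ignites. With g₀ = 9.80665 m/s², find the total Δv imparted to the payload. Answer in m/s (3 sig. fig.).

Ignition mass of stage 1 = 73,400+9,920 + 13,300+1,820 + 2,430 = 100,870 kg.
Stage 1: m₀ = 100,870 kg, m_f = 100,870 − 73,400 = 27,470 kg; Δv = 373×9.80665×ln(3.672) = 3657.9×1.3007 ≈ 4758 m/s.
Stage 2: m₀ = 17,550 kg, m_f = 17,550 − 13,300 = 4,250 kg; Δv = 334×9.80665×ln(4.129) = 3275.4×1.4181 ≈ 4645 m/s.
Total Δv = 4758 + 4645 = 9403 m/s.

Δv ≈ 9400 m/s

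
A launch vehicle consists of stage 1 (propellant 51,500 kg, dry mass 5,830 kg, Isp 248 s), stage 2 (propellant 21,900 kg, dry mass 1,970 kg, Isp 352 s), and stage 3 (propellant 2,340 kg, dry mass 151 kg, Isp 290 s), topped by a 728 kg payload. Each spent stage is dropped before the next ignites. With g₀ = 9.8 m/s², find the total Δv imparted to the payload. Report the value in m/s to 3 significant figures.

Ignition mass of stage 1 = 51,500+5,830 + 21,900+1,970 + 2,340+151 + 728 = 84,419 kg.
Stage 1: m₀ = 84,419 kg, m_f = 84,419 − 51,500 = 32,919 kg; Δv = 248×9.8×ln(2.564) = 2430.4×0.9417 ≈ 2289 m/s.
Stage 2: m₀ = 27,089 kg, m_f = 27,089 − 21,900 = 5,189 kg; Δv = 352×9.8×ln(5.22) = 3449.6×1.6526 ≈ 5701 m/s.
Stage 3: m₀ = 3,219 kg, m_f = 3,219 − 2,340 = 879 kg; Δv = 290×9.8×ln(3.662) = 2842.0×1.2980 ≈ 3689 m/s.
Total Δv = 2289 + 5701 + 3689 = 11679 m/s.

Δv ≈ 11700 m/s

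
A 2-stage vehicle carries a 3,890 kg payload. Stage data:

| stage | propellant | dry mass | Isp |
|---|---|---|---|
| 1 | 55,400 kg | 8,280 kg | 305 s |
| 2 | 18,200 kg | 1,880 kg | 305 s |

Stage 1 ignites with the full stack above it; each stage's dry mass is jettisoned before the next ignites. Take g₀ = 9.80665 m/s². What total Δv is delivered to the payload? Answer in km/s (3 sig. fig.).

Ignition mass of stage 1 = 55,400+8,280 + 18,200+1,880 + 3,890 = 87,650 kg.
Stage 1: m₀ = 87,650 kg, m_f = 87,650 − 55,400 = 32,250 kg; Δv = 305×9.80665×ln(2.718) = 2991.0×0.9998 ≈ 2991 m/s.
Stage 2: m₀ = 23,970 kg, m_f = 23,970 − 18,200 = 5,770 kg; Δv = 305×9.80665×ln(4.154) = 2991.0×1.4241 ≈ 4260 m/s.
Total Δv = 2991 + 4260 = 7251 m/s.

Δv ≈ 7.25 km/s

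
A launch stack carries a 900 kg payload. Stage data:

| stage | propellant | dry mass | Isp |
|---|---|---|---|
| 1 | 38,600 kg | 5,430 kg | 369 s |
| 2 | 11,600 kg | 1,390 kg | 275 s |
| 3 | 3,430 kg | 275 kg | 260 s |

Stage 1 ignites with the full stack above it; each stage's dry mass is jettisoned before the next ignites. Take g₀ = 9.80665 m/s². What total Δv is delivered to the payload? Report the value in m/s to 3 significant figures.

Δv ≈ 9950 m/s

Ignition mass of stage 1 = 38,600+5,430 + 11,600+1,390 + 3,430+275 + 900 = 61,625 kg.
Stage 1: m₀ = 61,625 kg, m_f = 61,625 − 38,600 = 23,025 kg; Δv = 369×9.80665×ln(2.676) = 3618.7×0.9845 ≈ 3563 m/s.
Stage 2: m₀ = 17,595 kg, m_f = 17,595 − 11,600 = 5,995 kg; Δv = 275×9.80665×ln(2.935) = 2696.8×1.0767 ≈ 2904 m/s.
Stage 3: m₀ = 4,605 kg, m_f = 4,605 − 3,430 = 1,175 kg; Δv = 260×9.80665×ln(3.919) = 2549.7×1.3659 ≈ 3483 m/s.
Total Δv = 3563 + 2904 + 3483 = 9950 m/s.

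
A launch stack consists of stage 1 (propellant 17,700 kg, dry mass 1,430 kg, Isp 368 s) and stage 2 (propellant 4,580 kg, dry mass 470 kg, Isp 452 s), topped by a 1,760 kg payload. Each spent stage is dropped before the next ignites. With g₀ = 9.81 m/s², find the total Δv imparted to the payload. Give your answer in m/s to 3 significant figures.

Δv ≈ 9090 m/s

Ignition mass of stage 1 = 17,700+1,430 + 4,580+470 + 1,760 = 25,940 kg.
Stage 1: m₀ = 25,940 kg, m_f = 25,940 − 17,700 = 8,240 kg; Δv = 368×9.81×ln(3.148) = 3610.1×1.1468 ≈ 4140 m/s.
Stage 2: m₀ = 6,810 kg, m_f = 6,810 − 4,580 = 2,230 kg; Δv = 452×9.81×ln(3.054) = 4434.1×1.1164 ≈ 4950 m/s.
Total Δv = 4140 + 4950 = 9090 m/s.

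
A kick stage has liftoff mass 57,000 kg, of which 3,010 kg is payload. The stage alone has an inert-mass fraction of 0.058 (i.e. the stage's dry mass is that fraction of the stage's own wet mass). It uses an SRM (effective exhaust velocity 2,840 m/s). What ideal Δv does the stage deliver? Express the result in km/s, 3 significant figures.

Stage wet mass = m₀ − payload = 57,000 − 3,010 = 53,990 kg.
Stage dry mass = ε × stage wet mass = 0.058 × 53,990 = 3,131.42 kg.
Burnout mass m_f = stage dry + payload = 3,131.42 + 3,010 = 6,141.42 kg.
From the ideal rocket equation, Δv = v_e · ln(57,000/6,141.42) = 2840.0 × ln(9.281) = 2840.0 × 2.2280 ≈ 6328 m/s.

Δv ≈ 6.33 km/s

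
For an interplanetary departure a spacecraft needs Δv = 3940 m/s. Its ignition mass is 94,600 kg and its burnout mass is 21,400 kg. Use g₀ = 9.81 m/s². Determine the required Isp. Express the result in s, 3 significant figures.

Isp ≈ 270 s

ln(m₀/m_f) = ln(94600/21400) = ln(4.421) = 1.4863.
Using Δv = v_e ln(m₀/m_f): v_e = Δv / ln(m₀/m_f) = 3940 / 1.4863 = 2650.9 m/s.
Isp = v_e / g₀ = 2650.9 / 9.81 = 270.2 s.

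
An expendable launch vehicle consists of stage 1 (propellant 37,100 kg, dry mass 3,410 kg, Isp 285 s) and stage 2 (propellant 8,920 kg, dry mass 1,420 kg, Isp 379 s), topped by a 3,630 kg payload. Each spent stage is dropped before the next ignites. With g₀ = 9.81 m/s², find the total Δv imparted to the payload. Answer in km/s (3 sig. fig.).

Δv ≈ 6.98 km/s

Ignition mass of stage 1 = 37,100+3,410 + 8,920+1,420 + 3,630 = 54,480 kg.
Stage 1: m₀ = 54,480 kg, m_f = 54,480 − 37,100 = 17,380 kg; Δv = 285×9.81×ln(3.135) = 2795.9×1.1425 ≈ 3194 m/s.
Stage 2: m₀ = 13,970 kg, m_f = 13,970 − 8,920 = 5,050 kg; Δv = 379×9.81×ln(2.766) = 3718.0×1.0175 ≈ 3783 m/s.
Total Δv = 3194 + 3783 = 6977 m/s.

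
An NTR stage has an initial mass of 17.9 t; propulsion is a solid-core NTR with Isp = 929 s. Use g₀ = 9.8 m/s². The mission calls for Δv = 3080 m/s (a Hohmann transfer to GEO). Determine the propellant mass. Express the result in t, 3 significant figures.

v_e = Isp · g₀ = 929 × 9.8 = 9104.2 m/s.
From the ideal rocket equation, m₀/m_f = exp(Δv / v_e) = exp(3080 / 9104.2) = exp(0.3383) = 1.4026.
m_f = 17.9 / 1.4026 = 12.762 t, so propellant = m₀ − m_f = 17.9 − 12.762 = 5.138 t.

propellant mass ≈ 5.14 t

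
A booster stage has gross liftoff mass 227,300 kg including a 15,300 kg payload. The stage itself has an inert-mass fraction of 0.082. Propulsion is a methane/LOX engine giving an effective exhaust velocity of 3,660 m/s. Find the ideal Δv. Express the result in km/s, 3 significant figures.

Δv ≈ 7.10 km/s

Stage wet mass = m₀ − payload = 227,300 − 15,300 = 212,000 kg.
Stage dry mass = ε × stage wet mass = 0.082 × 212,000 = 17,384 kg.
Burnout mass m_f = stage dry + payload = 17,384 + 15,300 = 32,684 kg.
By the Tsiolkovsky rocket equation, Δv = v_e · ln(227,300/32,684) = 3660.0 × ln(6.954) = 3660.0 × 1.9394 ≈ 7098 m/s.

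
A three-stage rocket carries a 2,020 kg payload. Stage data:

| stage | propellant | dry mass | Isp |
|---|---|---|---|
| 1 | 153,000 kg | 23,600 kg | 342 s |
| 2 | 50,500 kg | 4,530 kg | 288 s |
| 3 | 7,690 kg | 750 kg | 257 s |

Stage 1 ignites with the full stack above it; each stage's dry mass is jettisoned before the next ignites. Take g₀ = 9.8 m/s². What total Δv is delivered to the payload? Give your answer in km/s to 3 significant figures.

Δv ≈ 10.9 km/s

Ignition mass of stage 1 = 153,000+23,600 + 50,500+4,530 + 7,690+750 + 2,020 = 242,090 kg.
Stage 1: m₀ = 242,090 kg, m_f = 242,090 − 153,000 = 89,090 kg; Δv = 342×9.8×ln(2.717) = 3351.6×0.9997 ≈ 3350 m/s.
Stage 2: m₀ = 65,490 kg, m_f = 65,490 − 50,500 = 14,990 kg; Δv = 288×9.8×ln(4.369) = 2822.4×1.4745 ≈ 4162 m/s.
Stage 3: m₀ = 10,460 kg, m_f = 10,460 − 7,690 = 2,770 kg; Δv = 257×9.8×ln(3.776) = 2518.6×1.3287 ≈ 3346 m/s.
Total Δv = 3350 + 4162 + 3346 = 10858 m/s.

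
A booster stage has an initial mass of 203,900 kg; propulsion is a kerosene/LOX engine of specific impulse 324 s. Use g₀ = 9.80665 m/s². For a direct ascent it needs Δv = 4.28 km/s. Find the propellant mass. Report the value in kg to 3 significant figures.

propellant mass ≈ 151000 kg

v_e = Isp · g₀ = 324 × 9.80665 = 3177.4 m/s.
Rocket equation: m₀/m_f = exp(Δv / v_e) = exp(4280 / 3177.4) = exp(1.3470) = 3.8460.
m_f = 203,900 / 3.8460 = 53,016.1 kg, so propellant = m₀ − m_f = 203,900 − 53,016.1 = 150,883.9 kg.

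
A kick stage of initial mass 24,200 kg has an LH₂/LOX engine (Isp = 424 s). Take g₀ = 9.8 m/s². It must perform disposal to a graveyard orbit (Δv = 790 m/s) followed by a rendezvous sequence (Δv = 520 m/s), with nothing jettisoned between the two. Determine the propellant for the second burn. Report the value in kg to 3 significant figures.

v_e = Isp · g₀ = 424 × 9.8 = 4155.2 m/s.
After the first burn: m = 24200 × exp(−790/4155.2) = 24200 × 0.82686 = 20,010 kg.
After the second burn: m = 20,010 × exp(−520/4155.2) = 20,010 × 0.88237 = 17,656.2 kg.
Second-burn propellant = 20,010 − 17,656.2 = 2,353.8 kg.

propellant for the second burn ≈ 2350 kg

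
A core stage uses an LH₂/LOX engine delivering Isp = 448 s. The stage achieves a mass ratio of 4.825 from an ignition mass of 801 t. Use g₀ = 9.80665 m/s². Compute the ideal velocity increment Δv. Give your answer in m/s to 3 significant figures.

Δv ≈ 6910 m/s

v_e = Isp · g₀ = 448 × 9.80665 = 4393.4 m/s.
Rocket equation: Δv = v_e · ln(4.825) = 4393.4 × 1.5738 ≈ 6914.3 m/s.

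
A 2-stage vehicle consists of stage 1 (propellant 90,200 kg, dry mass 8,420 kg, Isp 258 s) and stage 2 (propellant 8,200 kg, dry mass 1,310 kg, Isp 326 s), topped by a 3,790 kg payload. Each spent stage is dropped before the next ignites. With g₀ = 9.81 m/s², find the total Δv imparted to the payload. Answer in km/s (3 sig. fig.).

Δv ≈ 7.22 km/s

Ignition mass of stage 1 = 90,200+8,420 + 8,200+1,310 + 3,790 = 111,920 kg.
Stage 1: m₀ = 111,920 kg, m_f = 111,920 − 90,200 = 21,720 kg; Δv = 258×9.81×ln(5.153) = 2531.0×1.6396 ≈ 4150 m/s.
Stage 2: m₀ = 13,300 kg, m_f = 13,300 − 8,200 = 5,100 kg; Δv = 326×9.81×ln(2.608) = 3198.1×0.9585 ≈ 3065 m/s.
Total Δv = 4150 + 3065 = 7215 m/s.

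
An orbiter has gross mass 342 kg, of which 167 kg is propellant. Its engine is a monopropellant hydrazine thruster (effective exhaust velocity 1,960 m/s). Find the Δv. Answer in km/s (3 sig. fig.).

m_f = m₀ − m_prop = 342 − 167 = 175 kg.
By the Tsiolkovsky rocket equation, Δv = v_e · ln(m₀/m_f) = 1960.0 × ln(1.954) = 1960.0 × 0.6700 ≈ 1313.2 m/s.

Δv ≈ 1.31 km/s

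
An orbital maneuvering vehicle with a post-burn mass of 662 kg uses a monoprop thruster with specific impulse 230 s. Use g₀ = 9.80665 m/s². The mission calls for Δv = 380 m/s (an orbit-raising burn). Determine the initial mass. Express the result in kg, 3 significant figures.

initial mass ≈ 783 kg

v_e = Isp · g₀ = 230 × 9.80665 = 2255.5 m/s.
m₀/m_f = exp(Δv / v_e) = exp(380 / 2255.5) = exp(0.1685) = 1.1835.
m₀ = m_f × 1.1835 = 662 × 1.1835 = 783.477 kg.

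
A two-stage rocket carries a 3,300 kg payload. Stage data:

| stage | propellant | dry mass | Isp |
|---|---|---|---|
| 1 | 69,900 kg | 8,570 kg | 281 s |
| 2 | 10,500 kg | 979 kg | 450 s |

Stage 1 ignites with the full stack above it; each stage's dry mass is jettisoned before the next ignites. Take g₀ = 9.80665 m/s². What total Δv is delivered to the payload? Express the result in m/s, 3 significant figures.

Ignition mass of stage 1 = 69,900+8,570 + 10,500+979 + 3,300 = 93,249 kg.
Stage 1: m₀ = 93,249 kg, m_f = 93,249 − 69,900 = 23,349 kg; Δv = 281×9.80665×ln(3.994) = 2755.7×1.3847 ≈ 3816 m/s.
Stage 2: m₀ = 14,779 kg, m_f = 14,779 − 10,500 = 4,279 kg; Δv = 450×9.80665×ln(3.454) = 4413.0×1.2395 ≈ 5470 m/s.
Total Δv = 3816 + 5470 = 9286 m/s.

Δv ≈ 9290 m/s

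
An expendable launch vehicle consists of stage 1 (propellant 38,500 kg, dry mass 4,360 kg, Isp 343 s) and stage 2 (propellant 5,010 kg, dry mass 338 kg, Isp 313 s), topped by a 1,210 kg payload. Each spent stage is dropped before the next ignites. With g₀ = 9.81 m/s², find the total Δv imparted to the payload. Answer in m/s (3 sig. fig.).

Ignition mass of stage 1 = 38,500+4,360 + 5,010+338 + 1,210 = 49,418 kg.
Stage 1: m₀ = 49,418 kg, m_f = 49,418 − 38,500 = 10,918 kg; Δv = 343×9.81×ln(4.526) = 3364.8×1.5099 ≈ 5081 m/s.
Stage 2: m₀ = 6,558 kg, m_f = 6,558 − 5,010 = 1,548 kg; Δv = 313×9.81×ln(4.236) = 3070.5×1.4437 ≈ 4433 m/s.
Total Δv = 5081 + 4433 = 9514 m/s.

Δv ≈ 9510 m/s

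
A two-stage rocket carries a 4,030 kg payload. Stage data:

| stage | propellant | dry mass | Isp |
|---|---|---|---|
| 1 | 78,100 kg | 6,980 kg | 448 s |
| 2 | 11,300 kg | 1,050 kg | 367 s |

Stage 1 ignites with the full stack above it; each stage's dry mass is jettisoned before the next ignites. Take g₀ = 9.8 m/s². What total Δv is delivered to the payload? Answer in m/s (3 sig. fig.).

Δv ≈ 10700 m/s

Ignition mass of stage 1 = 78,100+6,980 + 11,300+1,050 + 4,030 = 101,460 kg.
Stage 1: m₀ = 101,460 kg, m_f = 101,460 − 78,100 = 23,360 kg; Δv = 448×9.8×ln(4.343) = 4390.4×1.4686 ≈ 6448 m/s.
Stage 2: m₀ = 16,380 kg, m_f = 16,380 − 11,300 = 5,080 kg; Δv = 367×9.8×ln(3.224) = 3596.6×1.1707 ≈ 4211 m/s.
Total Δv = 6448 + 4211 = 10659 m/s.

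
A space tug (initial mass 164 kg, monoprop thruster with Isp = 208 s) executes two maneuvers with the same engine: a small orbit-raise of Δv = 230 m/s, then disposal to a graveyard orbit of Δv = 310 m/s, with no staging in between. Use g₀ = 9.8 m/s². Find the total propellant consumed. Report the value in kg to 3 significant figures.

v_e = Isp · g₀ = 208 × 9.8 = 2038.4 m/s.
After the first burn: m = 164 × exp(−230/2038.4) = 164 × 0.89330 = 146.501 kg.
After the second burn: m = 146.501 × exp(−310/2038.4) = 146.501 × 0.85892 = 125.833 kg.
Total propellant = m₀ − m_final = 164 − 125.833 = 38.167 kg.

total propellant consumed ≈ 38.2 kg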